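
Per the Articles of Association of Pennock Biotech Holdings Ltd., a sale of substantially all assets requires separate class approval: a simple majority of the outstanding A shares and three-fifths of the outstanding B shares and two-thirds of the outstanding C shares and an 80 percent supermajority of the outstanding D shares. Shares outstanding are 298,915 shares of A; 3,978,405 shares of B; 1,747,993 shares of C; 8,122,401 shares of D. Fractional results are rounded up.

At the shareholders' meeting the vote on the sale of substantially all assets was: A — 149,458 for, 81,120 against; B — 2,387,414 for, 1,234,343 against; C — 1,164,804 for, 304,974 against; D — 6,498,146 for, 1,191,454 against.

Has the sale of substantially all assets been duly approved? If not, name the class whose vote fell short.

A: a majority of 298915 is 149458; 149,458 required, 149,458 in favor — approved.
B: 3/5 of 3978405 = 2387043; 2,387,043 required, 2,387,414 in favor — approved.
C: 2/3 of 1747993 = 1165328.67, rounded up to 1165329; 1,165,329 required, 1,164,804 in favor — not approved.
D: 4/5 of 8122401 = 6497920.80, rounded up to 6497921; 6,497,921 required, 6,498,146 in favor — approved.

Not approved — the C shares did not give the required vote.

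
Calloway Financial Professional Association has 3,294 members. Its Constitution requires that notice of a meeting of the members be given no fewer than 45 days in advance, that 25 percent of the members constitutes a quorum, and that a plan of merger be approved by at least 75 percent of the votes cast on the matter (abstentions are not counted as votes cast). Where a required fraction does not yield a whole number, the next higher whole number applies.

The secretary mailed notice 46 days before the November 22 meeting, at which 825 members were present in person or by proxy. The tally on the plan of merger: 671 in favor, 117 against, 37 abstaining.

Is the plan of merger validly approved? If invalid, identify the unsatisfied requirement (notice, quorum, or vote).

Notice: 46 days given; 45 required. Satisfied.
Quorum: 25% of 3,294 = 823.50, rounded up to 824; 825 present. Satisfied.
Vote: requires three-fourths of the votes cast (825 − 37 abstaining = 788); 3/4 of 788 = 591, so 591 needed; 671 in favor. Satisfied.

Valid — all requirements satisfied.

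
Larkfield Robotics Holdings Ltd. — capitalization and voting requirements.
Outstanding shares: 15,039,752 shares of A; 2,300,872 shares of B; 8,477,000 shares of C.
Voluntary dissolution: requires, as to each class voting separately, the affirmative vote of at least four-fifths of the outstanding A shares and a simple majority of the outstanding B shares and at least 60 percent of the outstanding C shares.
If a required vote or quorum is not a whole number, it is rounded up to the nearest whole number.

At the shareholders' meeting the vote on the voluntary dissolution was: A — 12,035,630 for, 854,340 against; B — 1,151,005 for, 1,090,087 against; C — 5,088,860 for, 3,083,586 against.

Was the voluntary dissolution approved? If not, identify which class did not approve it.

A: 4/5 of 15039752 = 12031801.60, rounded up to 12031802; 12,031,802 required, 12,035,630 in favor — approved.
B: a majority of 2300872 is 1150437; 1,150,437 required, 1,151,005 in favor — approved.
C: 3/5 of 8477000 = 5086200; 5,086,200 required, 5,088,860 in favor — approved.

Approved — every class gave the required vote.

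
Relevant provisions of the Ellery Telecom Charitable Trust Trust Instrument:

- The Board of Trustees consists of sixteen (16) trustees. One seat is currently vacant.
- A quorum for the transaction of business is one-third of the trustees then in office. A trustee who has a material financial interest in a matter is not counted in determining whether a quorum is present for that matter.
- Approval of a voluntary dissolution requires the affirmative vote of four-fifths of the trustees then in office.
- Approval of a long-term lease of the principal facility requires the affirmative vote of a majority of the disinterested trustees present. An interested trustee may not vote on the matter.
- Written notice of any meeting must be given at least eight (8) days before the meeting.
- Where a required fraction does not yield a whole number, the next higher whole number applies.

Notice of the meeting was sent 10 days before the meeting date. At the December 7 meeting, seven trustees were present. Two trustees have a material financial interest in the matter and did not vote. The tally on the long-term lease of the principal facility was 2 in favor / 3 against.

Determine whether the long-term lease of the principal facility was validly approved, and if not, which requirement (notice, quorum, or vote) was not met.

Invalid — vote requirement not satisfied.

Notice: 10 days given; 8 required (10 ≥ 8). Satisfied.
Quorum: 7 present, but the 2 interested trustees do not count, leaving 5. Quorum is 5. Satisfied.
Vote: the long-term lease of the principal facility requires a majority of the disinterested trustees present (7 − 2 = 5). A majority of 5 is 3, so 3 affirmative votes are needed; 2 voted in favor. Not satisfied.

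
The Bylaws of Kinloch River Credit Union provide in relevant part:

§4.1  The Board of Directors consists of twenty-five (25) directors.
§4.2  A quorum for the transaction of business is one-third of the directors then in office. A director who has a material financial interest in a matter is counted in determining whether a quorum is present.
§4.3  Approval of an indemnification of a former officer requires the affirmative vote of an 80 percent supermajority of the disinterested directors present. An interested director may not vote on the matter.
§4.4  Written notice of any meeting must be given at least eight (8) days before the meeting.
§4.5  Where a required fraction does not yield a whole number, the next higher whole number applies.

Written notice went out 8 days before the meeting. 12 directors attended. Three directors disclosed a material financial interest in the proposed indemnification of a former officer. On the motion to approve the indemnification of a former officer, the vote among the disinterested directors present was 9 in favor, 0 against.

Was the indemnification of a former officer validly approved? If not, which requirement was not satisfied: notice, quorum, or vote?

Notice: 8 days given; 8 required (8 ≥ 8). Satisfied.
Quorum: 12 present (interested directors count toward quorum); quorum is 9. Satisfied.
Vote: the indemnification of a former officer requires four-fifths of the disinterested directors present (12 − 3 = 9). 4/5 of 9 = 7.20, rounded up to 8, so 8 affirmative votes are needed; 9 voted in favor. Satisfied.

Valid — all requirements satisfied.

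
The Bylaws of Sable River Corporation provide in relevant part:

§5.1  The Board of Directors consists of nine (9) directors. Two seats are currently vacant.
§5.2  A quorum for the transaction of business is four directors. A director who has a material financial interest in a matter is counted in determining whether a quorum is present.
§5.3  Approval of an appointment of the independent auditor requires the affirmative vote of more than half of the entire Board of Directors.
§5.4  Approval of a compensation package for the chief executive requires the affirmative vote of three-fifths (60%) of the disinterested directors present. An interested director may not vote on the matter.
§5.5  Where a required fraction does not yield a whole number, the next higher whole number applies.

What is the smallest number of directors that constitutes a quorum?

The quorum is fixed at 4.

4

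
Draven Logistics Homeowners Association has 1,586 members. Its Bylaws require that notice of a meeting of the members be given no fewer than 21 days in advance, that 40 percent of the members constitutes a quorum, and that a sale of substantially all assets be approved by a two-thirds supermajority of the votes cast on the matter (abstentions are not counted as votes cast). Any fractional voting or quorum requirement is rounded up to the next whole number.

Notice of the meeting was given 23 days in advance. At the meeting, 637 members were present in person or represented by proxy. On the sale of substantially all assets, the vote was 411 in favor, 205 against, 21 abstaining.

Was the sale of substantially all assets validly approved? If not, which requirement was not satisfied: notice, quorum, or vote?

Notice: 23 days given; 21 required. Satisfied.
Quorum: 40% of 1,586 = 634.40, rounded up to 635; 637 present. Satisfied.
Vote: requires two-thirds of the votes cast (637 − 21 abstaining = 616); 2/3 of 616 = 410.67, rounded up to 411, so 411 needed; 411 in favor. Satisfied.

Valid — all requirements satisfied.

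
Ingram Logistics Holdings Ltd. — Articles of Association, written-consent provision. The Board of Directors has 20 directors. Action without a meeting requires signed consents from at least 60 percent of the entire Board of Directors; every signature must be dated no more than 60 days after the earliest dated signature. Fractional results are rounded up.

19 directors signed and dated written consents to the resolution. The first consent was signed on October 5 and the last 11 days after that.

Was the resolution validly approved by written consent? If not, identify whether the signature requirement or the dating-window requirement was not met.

Effective — both the signature and dating-window requirements are satisfied.

Signatures required: at least 60 percent of 20 — 3/5 of 20 = 12, so 12 needed; 19 signed. Sufficient.
Dating window: the latest signature is 11 days after the earliest; the limit is 60 days. Within the window.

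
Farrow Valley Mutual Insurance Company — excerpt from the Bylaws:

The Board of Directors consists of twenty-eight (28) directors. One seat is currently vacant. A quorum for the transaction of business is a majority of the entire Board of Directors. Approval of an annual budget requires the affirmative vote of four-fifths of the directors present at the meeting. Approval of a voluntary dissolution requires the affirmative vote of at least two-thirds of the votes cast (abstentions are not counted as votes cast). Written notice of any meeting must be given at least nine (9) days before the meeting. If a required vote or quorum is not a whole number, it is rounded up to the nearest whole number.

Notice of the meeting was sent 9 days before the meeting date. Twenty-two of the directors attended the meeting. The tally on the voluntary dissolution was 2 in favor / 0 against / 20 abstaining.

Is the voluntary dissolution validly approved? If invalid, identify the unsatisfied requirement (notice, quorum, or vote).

Valid — all requirements satisfied.

Notice: 9 days given; 9 required (9 ≥ 9). Satisfied.
Quorum: 22 present; quorum is 15. Satisfied.
Vote: the voluntary dissolution requires two-thirds of the votes cast (22 present − 20 abstaining = 2). 2/3 of 2 = 1.33, rounded up to 2, so 2 affirmative votes are needed; 2 voted in favor. Satisfied.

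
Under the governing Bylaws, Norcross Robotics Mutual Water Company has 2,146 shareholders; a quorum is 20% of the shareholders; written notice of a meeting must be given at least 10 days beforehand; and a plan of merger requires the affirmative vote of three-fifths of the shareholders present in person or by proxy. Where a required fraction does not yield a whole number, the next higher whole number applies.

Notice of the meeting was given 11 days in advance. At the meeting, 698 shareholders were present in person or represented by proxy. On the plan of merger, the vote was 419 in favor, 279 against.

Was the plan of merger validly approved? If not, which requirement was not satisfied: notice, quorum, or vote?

Notice: 11 days given; 10 required. Satisfied.
Quorum: 20% of 2,146 = 429.20, rounded up to 430; 698 present. Satisfied.
Vote: requires three-fifths of those present (698); 3/5 of 698 = 418.80, rounded up to 419, so 419 needed; 419 in favor. Satisfied.

Valid — all requirements satisfied.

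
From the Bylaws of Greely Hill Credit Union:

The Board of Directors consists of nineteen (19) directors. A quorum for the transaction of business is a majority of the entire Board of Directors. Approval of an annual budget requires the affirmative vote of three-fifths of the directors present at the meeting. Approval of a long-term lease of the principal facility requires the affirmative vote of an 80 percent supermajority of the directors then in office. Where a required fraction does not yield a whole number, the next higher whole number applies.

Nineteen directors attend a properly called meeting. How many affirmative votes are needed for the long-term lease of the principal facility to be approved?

16

The long-term lease of the principal facility requires four-fifths of the directors then in office (19).
4/5 of 19 = 15.20, rounded up to 16.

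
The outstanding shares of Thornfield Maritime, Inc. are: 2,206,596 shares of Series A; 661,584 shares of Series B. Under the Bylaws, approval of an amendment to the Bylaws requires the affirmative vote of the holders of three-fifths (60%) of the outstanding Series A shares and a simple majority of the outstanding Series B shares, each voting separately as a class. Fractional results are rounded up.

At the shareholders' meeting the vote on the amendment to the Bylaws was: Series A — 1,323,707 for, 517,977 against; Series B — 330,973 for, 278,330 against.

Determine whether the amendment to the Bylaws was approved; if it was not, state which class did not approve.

Not approved — the Series A shares did not give the required vote.

Series A: 3/5 of 2206596 = 1323957.60, rounded up to 1323958; 1,323,958 required, 1,323,707 in favor — not approved.
Series B: a majority of 661584 is 330793; 330,793 required, 330,973 in favor — approved.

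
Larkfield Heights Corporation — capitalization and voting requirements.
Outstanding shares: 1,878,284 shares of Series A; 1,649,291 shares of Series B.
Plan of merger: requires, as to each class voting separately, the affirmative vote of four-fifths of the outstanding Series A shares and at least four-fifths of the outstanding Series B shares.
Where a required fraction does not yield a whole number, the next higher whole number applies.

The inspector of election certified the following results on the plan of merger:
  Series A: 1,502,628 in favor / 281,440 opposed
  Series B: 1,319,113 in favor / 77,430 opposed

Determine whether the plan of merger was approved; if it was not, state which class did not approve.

Series A: 4/5 of 1878284 = 1502627.20, rounded up to 1502628; 1,502,628 required, 1,502,628 in favor — approved.
Series B: 4/5 of 1649291 = 1319432.80, rounded up to 1319433; 1,319,433 required, 1,319,113 in favor — not approved.

Not approved — the Series B shares did not give the required vote.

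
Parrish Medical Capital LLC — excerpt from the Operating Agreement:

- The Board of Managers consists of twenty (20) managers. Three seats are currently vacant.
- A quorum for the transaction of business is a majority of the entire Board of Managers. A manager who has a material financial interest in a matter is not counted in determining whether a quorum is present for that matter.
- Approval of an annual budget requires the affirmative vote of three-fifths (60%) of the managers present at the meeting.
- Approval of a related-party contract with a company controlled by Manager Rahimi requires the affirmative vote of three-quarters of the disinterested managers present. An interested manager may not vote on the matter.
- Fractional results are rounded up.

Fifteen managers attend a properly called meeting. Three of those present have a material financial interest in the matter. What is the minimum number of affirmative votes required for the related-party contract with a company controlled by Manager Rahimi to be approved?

9

The related-party contract with a company controlled by Manager Rahimi requires three-fourths of the disinterested managers present (15 − 3 = 12).
3/4 of 12 = 9.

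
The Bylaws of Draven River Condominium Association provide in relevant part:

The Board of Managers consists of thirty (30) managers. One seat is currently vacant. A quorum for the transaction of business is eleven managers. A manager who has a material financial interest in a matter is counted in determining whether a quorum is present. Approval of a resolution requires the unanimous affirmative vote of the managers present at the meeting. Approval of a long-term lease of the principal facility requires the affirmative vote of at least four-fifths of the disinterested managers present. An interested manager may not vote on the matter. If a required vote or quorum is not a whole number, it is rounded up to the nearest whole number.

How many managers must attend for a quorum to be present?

The quorum is fixed at 11.

11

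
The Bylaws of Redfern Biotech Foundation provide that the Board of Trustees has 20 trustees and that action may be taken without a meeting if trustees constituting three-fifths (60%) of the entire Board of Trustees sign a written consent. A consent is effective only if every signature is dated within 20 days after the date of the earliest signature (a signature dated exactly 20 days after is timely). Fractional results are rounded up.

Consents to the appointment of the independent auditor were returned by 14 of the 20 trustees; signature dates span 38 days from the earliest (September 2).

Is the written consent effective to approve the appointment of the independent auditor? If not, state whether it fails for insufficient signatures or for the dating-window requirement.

Not effective — dating-window requirement not satisfied.

Signatures required: three-fifths (60%) of 20 — 3/5 of 20 = 12, so 12 needed; 14 signed. Sufficient.
Dating window: the latest signature is 38 days after the earliest; the limit is 20 days. Outside the window.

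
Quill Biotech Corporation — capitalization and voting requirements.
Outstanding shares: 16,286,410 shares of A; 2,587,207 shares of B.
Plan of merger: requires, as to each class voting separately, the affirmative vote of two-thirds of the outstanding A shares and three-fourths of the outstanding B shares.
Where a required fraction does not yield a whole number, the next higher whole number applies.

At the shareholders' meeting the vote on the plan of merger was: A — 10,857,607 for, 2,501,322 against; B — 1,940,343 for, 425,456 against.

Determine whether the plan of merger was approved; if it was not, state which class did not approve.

A: 2/3 of 16286410 = 10857606.67, rounded up to 10857607; 10,857,607 required, 10,857,607 in favor — approved.
B: 3/4 of 2587207 = 1940405.25, rounded up to 1940406; 1,940,406 required, 1,940,343 in favor — not approved.

Not approved — the B shares did not give the required vote.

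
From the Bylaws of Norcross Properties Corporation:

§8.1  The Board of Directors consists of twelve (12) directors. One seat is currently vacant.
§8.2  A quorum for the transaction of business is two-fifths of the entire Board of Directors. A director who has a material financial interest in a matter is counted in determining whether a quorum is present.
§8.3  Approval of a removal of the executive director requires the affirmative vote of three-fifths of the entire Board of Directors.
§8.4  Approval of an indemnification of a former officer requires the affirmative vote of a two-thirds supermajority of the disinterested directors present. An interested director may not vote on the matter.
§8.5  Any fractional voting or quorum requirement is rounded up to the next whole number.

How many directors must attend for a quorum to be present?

5

2/5 of 12 = 4.80, rounded up to 5.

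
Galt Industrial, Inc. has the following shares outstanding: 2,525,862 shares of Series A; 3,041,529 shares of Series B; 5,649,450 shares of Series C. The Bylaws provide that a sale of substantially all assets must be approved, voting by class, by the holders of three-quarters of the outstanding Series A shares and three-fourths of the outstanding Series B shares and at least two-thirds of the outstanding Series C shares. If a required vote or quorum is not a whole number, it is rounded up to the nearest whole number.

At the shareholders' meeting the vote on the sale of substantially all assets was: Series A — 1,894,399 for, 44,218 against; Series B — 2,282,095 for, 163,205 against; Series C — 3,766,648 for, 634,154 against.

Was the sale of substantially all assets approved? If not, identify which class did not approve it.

Series A: 3/4 of 2525862 = 1894396.50, rounded up to 1894397; 1,894,397 required, 1,894,399 in favor — approved.
Series B: 3/4 of 3041529 = 2281146.75, rounded up to 2281147; 2,281,147 required, 2,282,095 in favor — approved.
Series C: 2/3 of 5649450 = 3766300; 3,766,300 required, 3,766,648 in favor — approved.

Approved — every class gave the required vote.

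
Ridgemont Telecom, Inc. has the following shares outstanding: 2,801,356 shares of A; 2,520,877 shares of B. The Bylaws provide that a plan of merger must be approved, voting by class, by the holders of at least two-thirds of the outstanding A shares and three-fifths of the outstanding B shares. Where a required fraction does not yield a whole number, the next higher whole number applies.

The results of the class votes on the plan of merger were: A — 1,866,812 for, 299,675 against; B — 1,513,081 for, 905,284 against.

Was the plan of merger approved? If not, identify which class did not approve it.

A: 2/3 of 2801356 = 1867570.67, rounded up to 1867571; 1,867,571 required, 1,866,812 in favor — not approved.
B: 3/5 of 2520877 = 1512526.20, rounded up to 1512527; 1,512,527 required, 1,513,081 in favor — approved.

Not approved — the A shares did not give the required vote.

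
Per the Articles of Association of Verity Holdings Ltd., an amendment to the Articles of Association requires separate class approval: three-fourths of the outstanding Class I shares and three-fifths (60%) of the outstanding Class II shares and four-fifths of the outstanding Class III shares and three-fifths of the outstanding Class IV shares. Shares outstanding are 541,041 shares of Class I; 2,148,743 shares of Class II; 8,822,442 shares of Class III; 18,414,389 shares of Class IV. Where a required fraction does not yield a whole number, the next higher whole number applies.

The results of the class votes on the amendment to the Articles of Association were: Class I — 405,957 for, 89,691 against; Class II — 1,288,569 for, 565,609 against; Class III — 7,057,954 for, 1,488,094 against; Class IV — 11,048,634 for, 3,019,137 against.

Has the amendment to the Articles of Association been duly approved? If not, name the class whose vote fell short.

Class I: 3/4 of 541041 = 405780.75, rounded up to 405781; 405,781 required, 405,957 in favor — approved.
Class II: 3/5 of 2148743 = 1289245.80, rounded up to 1289246; 1,289,246 required, 1,288,569 in favor — not approved.
Class III: 4/5 of 8822442 = 7057953.60, rounded up to 7057954; 7,057,954 required, 7,057,954 in favor — approved.
Class IV: 3/5 of 18414389 = 11048633.40, rounded up to 11048634; 11,048,634 required, 11,048,634 in favor — approved.

Not approved — the Class II shares did not give the required vote.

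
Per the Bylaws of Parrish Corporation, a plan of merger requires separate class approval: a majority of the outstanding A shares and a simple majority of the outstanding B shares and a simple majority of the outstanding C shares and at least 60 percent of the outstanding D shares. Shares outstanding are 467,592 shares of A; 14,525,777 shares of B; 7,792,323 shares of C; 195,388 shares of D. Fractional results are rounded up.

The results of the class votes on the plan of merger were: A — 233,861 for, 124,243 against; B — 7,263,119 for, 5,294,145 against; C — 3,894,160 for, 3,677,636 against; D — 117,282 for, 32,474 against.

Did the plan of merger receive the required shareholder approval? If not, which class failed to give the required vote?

A: a majority of 467592 is 233797; 233,797 required, 233,861 in favor — approved.
B: a majority of 14525777 is 7262889; 7,262,889 required, 7,263,119 in favor — approved.
C: a majority of 7792323 is 3896162; 3,896,162 required, 3,894,160 in favor — not approved.
D: 3/5 of 195388 = 117232.80, rounded up to 117233; 117,233 required, 117,282 in favor — approved.

Not approved — the C shares did not give the required vote.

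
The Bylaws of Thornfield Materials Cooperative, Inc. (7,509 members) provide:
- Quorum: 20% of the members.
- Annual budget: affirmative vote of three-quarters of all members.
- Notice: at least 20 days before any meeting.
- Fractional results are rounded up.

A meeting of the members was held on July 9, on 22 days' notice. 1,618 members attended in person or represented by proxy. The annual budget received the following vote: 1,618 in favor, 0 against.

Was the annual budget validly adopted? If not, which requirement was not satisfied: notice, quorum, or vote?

Invalid — vote requirement not satisfied.

Notice: 22 days given; 20 required. Satisfied.
Quorum: 20% of 7,509 = 1,501.80, rounded up to 1,502; 1,618 present. Satisfied.
Vote: requires three-fourths of all members (7,509); 3/4 of 7509 = 5631.75, rounded up to 5632, so 5,632 needed; 1,618 in favor. Not satisfied.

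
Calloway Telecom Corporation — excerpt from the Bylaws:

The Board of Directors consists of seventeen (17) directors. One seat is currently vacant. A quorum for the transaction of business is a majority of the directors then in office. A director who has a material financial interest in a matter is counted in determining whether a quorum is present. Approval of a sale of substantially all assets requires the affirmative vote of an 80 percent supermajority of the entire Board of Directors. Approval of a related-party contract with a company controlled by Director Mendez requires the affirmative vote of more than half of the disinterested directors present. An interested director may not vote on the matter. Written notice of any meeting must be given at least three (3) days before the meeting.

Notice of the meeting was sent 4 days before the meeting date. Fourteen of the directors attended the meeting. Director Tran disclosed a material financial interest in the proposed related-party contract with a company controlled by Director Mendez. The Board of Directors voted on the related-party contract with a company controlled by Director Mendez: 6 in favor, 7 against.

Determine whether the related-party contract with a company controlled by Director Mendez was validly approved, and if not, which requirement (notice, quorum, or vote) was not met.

Notice: 4 days given; 3 required (4 ≥ 3). Satisfied.
Quorum: 14 present (interested directors count toward quorum); quorum is 9. Satisfied.
Vote: the related-party contract with a company controlled by Director Mendez requires a majority of the disinterested directors present (14 − 1 = 13). A majority of 13 is 7, so 7 affirmative votes are needed; 6 voted in favor. Not satisfied.

Invalid — vote requirement not satisfied.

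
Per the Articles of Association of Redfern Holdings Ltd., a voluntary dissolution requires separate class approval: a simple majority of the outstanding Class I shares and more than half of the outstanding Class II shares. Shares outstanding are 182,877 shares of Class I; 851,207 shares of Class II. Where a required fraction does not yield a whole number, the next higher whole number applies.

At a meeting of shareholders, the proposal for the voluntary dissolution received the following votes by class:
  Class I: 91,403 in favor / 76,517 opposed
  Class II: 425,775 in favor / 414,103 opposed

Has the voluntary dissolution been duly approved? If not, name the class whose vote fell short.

Not approved — the Class I shares did not give the required vote.

Class I: a majority of 182877 is 91439; 91,439 required, 91,403 in favor — not approved.
Class II: a majority of 851207 is 425604; 425,604 required, 425,775 in favor — approved.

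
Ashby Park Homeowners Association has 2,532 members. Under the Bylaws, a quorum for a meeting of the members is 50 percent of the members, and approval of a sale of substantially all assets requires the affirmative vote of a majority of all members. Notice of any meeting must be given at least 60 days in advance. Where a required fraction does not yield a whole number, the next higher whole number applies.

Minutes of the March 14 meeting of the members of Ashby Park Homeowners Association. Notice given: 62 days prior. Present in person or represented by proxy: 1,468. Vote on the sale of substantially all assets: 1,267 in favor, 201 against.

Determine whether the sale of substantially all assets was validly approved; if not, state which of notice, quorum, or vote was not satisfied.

Valid — all requirements satisfied.

Notice: 62 days given; 60 required. Satisfied.
Quorum: 50% of 2,532 = 1,266; 1,468 present. Satisfied.
Vote: requires a majority of all members (2,532); a majority of 2532 is 1267, so 1,267 needed; 1,267 in favor. Satisfied.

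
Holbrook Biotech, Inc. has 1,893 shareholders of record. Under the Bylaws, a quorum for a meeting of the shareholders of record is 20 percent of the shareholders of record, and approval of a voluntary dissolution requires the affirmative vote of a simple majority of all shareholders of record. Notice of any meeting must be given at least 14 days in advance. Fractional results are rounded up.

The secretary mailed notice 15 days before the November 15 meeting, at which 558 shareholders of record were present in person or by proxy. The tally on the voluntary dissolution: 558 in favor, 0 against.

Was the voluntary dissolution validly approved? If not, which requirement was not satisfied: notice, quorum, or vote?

Notice: 15 days given; 14 required. Satisfied.
Quorum: 20% of 1,893 = 378.60, rounded up to 379; 558 present. Satisfied.
Vote: requires a majority of all shareholders of record (1,893); a majority of 1893 is 947, so 947 needed; 558 in favor. Not satisfied.

Invalid — vote requirement not satisfied.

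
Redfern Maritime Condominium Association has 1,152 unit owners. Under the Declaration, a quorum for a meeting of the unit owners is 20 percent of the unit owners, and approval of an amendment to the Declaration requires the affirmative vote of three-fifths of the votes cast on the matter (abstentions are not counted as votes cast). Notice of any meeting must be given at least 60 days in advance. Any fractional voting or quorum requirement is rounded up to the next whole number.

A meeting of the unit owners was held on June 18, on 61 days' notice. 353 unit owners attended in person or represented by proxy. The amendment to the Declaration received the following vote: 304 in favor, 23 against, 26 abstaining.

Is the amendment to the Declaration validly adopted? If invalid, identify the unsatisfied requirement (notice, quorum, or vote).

Notice: 61 days given; 60 required. Satisfied.
Quorum: 20% of 1,152 = 230.40, rounded up to 231; 353 present. Satisfied.
Vote: requires three-fifths of the votes cast (353 − 26 abstaining = 327); 3/5 of 327 = 196.20, rounded up to 197, so 197 needed; 304 in favor. Satisfied.

Valid — all requirements satisfied.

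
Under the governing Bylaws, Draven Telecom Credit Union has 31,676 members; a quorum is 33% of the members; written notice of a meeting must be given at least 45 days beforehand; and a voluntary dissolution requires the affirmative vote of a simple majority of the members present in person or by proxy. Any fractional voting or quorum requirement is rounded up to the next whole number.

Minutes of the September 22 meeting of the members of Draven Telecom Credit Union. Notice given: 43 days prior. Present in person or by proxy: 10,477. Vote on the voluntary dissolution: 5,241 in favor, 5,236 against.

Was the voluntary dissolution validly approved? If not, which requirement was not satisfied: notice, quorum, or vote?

Notice: 43 days given; 45 required. Not satisfied.
Quorum: 33% of 31,676 = 10,453.08, rounded up to 10,454; 10,477 present. Satisfied.
Vote: requires a majority of those present (10,477); a majority of 10477 is 5239, so 5,239 needed; 5,241 in favor. Satisfied.

Invalid — notice requirement not satisfied.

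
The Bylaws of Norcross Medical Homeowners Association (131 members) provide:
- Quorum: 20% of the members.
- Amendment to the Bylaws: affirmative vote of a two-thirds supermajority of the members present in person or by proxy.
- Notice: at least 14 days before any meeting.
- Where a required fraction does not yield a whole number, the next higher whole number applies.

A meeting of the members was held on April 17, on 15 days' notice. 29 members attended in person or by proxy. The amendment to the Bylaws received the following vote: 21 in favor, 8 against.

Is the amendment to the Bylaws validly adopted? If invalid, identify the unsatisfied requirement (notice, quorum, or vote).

Notice: 15 days given; 14 required. Satisfied.
Quorum: 20% of 131 = 26.20, rounded up to 27; 29 present. Satisfied.
Vote: requires two-thirds of those present (29); 2/3 of 29 = 19.33, rounded up to 20, so 20 needed; 21 in favor. Satisfied.

Valid — all requirements satisfied.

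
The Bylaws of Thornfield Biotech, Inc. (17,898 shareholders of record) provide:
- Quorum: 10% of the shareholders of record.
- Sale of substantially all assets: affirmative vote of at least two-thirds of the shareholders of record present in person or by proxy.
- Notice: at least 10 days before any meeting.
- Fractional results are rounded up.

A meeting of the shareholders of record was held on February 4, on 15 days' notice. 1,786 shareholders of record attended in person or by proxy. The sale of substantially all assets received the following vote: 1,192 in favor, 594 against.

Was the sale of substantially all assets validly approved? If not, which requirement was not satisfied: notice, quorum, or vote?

Notice: 15 days given; 10 required. Satisfied.
Quorum: 10% of 17,898 = 1,789.80, rounded up to 1,790; 1,786 present. Not satisfied.
Vote: requires two-thirds of those present (1,786); 2/3 of 1786 = 1190.67, rounded up to 1191, so 1,191 needed; 1,192 in favor. Satisfied.

Invalid — quorum requirement not satisfied.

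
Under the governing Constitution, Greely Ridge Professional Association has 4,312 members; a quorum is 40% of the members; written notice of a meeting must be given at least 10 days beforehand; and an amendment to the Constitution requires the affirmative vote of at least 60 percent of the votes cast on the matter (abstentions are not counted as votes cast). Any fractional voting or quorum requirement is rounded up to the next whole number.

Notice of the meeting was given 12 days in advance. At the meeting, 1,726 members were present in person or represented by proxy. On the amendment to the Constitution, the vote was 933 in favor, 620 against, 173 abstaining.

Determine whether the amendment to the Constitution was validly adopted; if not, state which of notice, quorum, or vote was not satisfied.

Valid — all requirements satisfied.

Notice: 12 days given; 10 required. Satisfied.
Quorum: 40% of 4,312 = 1,724.80, rounded up to 1,725; 1,726 present. Satisfied.
Vote: requires three-fifths of the votes cast (1,726 − 173 abstaining = 1,553); 3/5 of 1553 = 931.80, rounded up to 932, so 932 needed; 933 in favor. Satisfied.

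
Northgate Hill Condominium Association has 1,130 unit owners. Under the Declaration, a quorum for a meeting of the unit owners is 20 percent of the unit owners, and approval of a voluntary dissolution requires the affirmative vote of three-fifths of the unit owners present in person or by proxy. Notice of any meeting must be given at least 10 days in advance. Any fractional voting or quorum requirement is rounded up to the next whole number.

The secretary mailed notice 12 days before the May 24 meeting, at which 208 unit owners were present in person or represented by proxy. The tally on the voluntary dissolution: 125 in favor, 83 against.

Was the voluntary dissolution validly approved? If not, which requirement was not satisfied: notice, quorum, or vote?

Invalid — quorum requirement not satisfied.

Notice: 12 days given; 10 required. Satisfied.
Quorum: 20% of 1,130 = 226; 208 present. Not satisfied.
Vote: requires three-fifths of those present (208); 3/5 of 208 = 124.80, rounded up to 125, so 125 needed; 125 in favor. Satisfied.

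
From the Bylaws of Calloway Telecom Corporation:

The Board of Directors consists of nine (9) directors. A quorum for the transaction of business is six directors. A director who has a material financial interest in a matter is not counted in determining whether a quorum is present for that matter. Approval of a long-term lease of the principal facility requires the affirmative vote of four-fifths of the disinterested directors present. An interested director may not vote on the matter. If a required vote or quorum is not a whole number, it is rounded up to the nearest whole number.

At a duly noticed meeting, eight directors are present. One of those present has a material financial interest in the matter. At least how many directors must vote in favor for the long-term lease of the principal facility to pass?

The long-term lease of the principal facility requires four-fifths of the disinterested directors present (8 − 1 = 7).
4/5 of 7 = 5.60, rounded up to 6.

6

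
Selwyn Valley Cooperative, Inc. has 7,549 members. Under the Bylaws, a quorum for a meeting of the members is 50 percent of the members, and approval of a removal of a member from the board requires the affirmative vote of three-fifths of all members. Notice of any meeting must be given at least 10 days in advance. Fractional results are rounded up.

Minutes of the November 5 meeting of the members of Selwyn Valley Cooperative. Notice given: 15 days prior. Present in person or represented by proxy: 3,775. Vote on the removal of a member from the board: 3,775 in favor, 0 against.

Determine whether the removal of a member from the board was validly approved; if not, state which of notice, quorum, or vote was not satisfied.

Notice: 15 days given; 10 required. Satisfied.
Quorum: 50% of 7,549 = 3,774.50, rounded up to 3,775; 3,775 present. Satisfied.
Vote: requires three-fifths of all members (7,549); 3/5 of 7549 = 4529.40, rounded up to 4530, so 4,530 needed; 3,775 in favor. Not satisfied.

Invalid — vote requirement not satisfied.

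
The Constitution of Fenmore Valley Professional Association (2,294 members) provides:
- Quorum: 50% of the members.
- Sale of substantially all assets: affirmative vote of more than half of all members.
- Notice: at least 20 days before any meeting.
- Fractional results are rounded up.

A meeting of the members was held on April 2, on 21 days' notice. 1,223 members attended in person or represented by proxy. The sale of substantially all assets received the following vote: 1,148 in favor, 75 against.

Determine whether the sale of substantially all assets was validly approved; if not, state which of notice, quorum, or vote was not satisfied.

Valid — all requirements satisfied.

Notice: 21 days given; 20 required. Satisfied.
Quorum: 50% of 2,294 = 1,147; 1,223 present. Satisfied.
Vote: requires a majority of all members (2,294); a majority of 2294 is 1148, so 1,148 needed; 1,148 in favor. Satisfied.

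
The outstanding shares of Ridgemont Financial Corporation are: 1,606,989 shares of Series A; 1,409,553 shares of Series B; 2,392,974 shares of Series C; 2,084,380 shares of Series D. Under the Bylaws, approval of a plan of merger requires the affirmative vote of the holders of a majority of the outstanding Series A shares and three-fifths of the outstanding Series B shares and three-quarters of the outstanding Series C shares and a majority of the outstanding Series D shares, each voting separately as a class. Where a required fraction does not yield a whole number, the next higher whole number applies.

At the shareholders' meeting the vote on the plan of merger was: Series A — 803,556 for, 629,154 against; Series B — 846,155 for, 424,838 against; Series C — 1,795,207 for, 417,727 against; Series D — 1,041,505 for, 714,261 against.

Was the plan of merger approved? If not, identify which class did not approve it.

Series A: a majority of 1606989 is 803495; 803,495 required, 803,556 in favor — approved.
Series B: 3/5 of 1409553 = 845731.80, rounded up to 845732; 845,732 required, 846,155 in favor — approved.
Series C: 3/4 of 2392974 = 1794730.50, rounded up to 1794731; 1,794,731 required, 1,795,207 in favor — approved.
Series D: a majority of 2084380 is 1042191; 1,042,191 required, 1,041,505 in favor — not approved.

Not approved — the Series D shares did not give the required vote.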